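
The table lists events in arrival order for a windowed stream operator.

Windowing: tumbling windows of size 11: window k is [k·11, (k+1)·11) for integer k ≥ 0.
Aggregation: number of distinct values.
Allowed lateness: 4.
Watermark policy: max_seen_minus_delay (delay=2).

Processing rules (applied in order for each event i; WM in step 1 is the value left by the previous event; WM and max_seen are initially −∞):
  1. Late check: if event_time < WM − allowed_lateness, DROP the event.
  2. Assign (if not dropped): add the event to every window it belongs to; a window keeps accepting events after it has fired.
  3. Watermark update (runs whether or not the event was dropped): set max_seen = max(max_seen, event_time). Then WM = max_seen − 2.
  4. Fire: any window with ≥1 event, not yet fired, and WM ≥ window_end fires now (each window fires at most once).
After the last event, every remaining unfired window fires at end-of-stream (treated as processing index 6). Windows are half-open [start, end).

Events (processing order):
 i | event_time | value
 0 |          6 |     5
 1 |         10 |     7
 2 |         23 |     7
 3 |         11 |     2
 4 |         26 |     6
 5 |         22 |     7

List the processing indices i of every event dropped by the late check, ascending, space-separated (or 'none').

3

i=0 t=6 v=5: → [0,11); WM=4
i=1 t=10 v=7: → [0,11); WM=8
i=2 t=23 v=7: → [22,33); WM=21; [0,11) fires=2
i=3 t=11 v=2: DROP (t<21-4); WM=21
i=4 t=26 v=6: → [22,33); WM=24
i=5 t=22 v=7: → [22,33); WM=24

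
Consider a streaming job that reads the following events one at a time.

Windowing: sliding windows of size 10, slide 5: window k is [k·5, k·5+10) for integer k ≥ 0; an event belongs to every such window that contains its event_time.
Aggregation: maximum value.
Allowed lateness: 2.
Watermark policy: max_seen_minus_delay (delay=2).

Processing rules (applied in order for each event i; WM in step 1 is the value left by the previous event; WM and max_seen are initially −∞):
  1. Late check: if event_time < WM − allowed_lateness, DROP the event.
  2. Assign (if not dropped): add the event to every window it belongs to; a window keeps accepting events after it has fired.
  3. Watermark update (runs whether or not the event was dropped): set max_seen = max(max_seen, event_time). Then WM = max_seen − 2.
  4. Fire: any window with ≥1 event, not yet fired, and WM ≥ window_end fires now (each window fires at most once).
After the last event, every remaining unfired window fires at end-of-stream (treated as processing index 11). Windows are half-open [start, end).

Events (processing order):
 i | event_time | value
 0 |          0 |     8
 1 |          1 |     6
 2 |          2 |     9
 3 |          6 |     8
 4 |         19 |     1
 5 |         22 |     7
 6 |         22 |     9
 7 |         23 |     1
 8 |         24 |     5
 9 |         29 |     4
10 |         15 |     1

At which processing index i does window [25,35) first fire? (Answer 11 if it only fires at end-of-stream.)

11

i=0 t=0 v=8: → [0,10); WM=-2
i=1 t=1 v=6: → [0,10); WM=-1
i=2 t=2 v=9: → [0,10); WM=0
i=3 t=6 v=8: → [5,15),[0,10); WM=4
i=4 t=19 v=1: → [15,25),[10,20); WM=17; [0,10) fires=9 [5,15) fires=8
i=5 t=22 v=7: → [20,30),[15,25); WM=20; [10,20) fires=1
i=6 t=22 v=9: → [20,30),[15,25); WM=20
i=7 t=23 v=1: → [20,30),[15,25); WM=21
i=8 t=24 v=5: → [20,30),[15,25); WM=22
i=9 t=29 v=4: → [25,35),[20,30); WM=27; [15,25) fires=9
i=10 t=15 v=1: DROP (t<27-2); WM=27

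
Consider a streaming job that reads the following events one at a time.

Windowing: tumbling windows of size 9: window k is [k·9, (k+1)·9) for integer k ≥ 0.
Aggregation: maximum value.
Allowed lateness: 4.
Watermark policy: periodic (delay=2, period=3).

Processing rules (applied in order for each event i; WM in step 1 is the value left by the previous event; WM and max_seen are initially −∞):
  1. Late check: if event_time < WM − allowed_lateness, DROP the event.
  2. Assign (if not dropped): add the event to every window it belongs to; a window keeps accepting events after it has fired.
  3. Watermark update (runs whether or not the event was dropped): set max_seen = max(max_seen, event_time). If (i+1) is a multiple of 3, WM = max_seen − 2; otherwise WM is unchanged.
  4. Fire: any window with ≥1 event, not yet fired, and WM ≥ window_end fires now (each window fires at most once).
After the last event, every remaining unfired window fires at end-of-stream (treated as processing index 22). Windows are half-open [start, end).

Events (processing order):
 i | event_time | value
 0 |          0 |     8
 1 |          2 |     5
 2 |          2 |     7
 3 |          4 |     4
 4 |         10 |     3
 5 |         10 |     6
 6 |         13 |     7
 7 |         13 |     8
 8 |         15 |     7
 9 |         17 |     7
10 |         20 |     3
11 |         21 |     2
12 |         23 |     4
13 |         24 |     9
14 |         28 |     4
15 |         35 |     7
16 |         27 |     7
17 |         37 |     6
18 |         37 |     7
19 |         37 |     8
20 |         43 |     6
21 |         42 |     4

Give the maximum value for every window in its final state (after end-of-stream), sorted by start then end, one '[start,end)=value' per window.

[0,9)=8 [9,18)=8 [18,27)=9 [27,36)=7 [36,45)=8

i=0 t=0 v=8: → [0,9); WM=−∞
i=1 t=2 v=5: → [0,9); WM=−∞
i=2 t=2 v=7: → [0,9); WM=0
i=3 t=4 v=4: → [0,9); WM=0
i=4 t=10 v=3: → [9,18); WM=0
i=5 t=10 v=6: → [9,18); WM=8
i=6 t=13 v=7: → [9,18); WM=8
i=7 t=13 v=8: → [9,18); WM=8
i=8 t=15 v=7: → [9,18); WM=13; [0,9) fires=8
i=9 t=17 v=7: → [9,18); WM=13
i=10 t=20 v=3: → [18,27); WM=13
i=11 t=21 v=2: → [18,27); WM=19; [9,18) fires=8
i=12 t=23 v=4: → [18,27); WM=19
i=13 t=24 v=9: → [18,27); WM=19
i=14 t=28 v=4: → [27,36); WM=26
i=15 t=35 v=7: → [27,36); WM=26
i=16 t=27 v=7: → [27,36); WM=26
i=17 t=37 v=6: → [36,45); WM=35; [18,27) fires=9
i=18 t=37 v=7: → [36,45); WM=35
i=19 t=37 v=8: → [36,45); WM=35
i=20 t=43 v=6: → [36,45); WM=41; [27,36) fires=7
i=21 t=42 v=4: → [36,45); WM=41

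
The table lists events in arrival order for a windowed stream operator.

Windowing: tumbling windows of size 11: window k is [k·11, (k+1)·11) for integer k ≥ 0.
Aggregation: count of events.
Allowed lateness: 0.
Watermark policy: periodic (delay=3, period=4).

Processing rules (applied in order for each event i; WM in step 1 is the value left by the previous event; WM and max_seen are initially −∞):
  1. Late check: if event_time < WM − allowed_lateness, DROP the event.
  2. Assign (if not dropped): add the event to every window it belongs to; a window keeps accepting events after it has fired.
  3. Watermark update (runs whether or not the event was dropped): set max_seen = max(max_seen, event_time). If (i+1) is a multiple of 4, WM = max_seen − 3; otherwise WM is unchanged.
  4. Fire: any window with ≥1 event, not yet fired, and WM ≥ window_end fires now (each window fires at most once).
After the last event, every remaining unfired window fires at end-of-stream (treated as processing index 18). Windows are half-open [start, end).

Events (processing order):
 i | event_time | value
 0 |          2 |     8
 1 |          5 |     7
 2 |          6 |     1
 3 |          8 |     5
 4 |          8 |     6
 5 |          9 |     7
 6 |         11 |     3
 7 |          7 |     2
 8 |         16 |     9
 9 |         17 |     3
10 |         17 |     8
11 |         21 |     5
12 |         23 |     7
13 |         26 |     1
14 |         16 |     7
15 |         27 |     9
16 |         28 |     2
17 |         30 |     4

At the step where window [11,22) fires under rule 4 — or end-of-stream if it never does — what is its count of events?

5

i=0 t=2 v=8: → [0,11); WM=−∞
i=1 t=5 v=7: → [0,11); WM=−∞
i=2 t=6 v=1: → [0,11); WM=−∞
i=3 t=8 v=5: → [0,11); WM=5
i=4 t=8 v=6: → [0,11); WM=5
i=5 t=9 v=7: → [0,11); WM=5
i=6 t=11 v=3: → [11,22); WM=5
i=7 t=7 v=2: → [0,11); WM=8
i=8 t=16 v=9: → [11,22); WM=8
i=9 t=17 v=3: → [11,22); WM=8
i=10 t=17 v=8: → [11,22); WM=8
i=11 t=21 v=5: → [11,22); WM=18; [0,11) fires=7
i=12 t=23 v=7: → [22,33); WM=18
i=13 t=26 v=1: → [22,33); WM=18
i=14 t=16 v=7: DROP (t<18-0); WM=18
i=15 t=27 v=9: → [22,33); WM=24; [11,22) fires=5
i=16 t=28 v=2: → [22,33); WM=24
i=17 t=30 v=4: → [22,33); WM=24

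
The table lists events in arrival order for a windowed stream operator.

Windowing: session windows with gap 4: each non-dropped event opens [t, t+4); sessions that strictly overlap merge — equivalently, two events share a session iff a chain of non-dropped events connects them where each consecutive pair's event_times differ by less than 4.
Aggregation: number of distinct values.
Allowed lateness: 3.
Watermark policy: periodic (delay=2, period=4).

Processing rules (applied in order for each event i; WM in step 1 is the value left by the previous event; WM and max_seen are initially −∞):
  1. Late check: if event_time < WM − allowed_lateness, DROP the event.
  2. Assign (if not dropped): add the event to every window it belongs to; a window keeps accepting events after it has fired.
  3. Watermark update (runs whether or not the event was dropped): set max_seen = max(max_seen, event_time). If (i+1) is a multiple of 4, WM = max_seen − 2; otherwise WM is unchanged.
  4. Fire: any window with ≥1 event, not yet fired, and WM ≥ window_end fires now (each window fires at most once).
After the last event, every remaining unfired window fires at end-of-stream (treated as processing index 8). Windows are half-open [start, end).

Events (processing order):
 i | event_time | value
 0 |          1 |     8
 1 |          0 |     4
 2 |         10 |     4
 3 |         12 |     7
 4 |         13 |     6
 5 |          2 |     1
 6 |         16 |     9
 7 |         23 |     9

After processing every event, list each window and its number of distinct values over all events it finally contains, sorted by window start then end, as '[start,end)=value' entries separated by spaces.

[0,5)=2 [10,20)=4 [23,27)=1

i=0 t=1 v=8: → [1,5); WM=−∞
i=1 t=0 v=4: → [0,5); WM=−∞
i=2 t=10 v=4: → [10,14); WM=−∞
i=3 t=12 v=7: → [10,16); WM=10
i=4 t=13 v=6: → [10,17); WM=10
i=5 t=2 v=1: DROP (t<10-3); WM=10
i=6 t=16 v=9: → [10,20); WM=10
i=7 t=23 v=9: → [23,27); WM=21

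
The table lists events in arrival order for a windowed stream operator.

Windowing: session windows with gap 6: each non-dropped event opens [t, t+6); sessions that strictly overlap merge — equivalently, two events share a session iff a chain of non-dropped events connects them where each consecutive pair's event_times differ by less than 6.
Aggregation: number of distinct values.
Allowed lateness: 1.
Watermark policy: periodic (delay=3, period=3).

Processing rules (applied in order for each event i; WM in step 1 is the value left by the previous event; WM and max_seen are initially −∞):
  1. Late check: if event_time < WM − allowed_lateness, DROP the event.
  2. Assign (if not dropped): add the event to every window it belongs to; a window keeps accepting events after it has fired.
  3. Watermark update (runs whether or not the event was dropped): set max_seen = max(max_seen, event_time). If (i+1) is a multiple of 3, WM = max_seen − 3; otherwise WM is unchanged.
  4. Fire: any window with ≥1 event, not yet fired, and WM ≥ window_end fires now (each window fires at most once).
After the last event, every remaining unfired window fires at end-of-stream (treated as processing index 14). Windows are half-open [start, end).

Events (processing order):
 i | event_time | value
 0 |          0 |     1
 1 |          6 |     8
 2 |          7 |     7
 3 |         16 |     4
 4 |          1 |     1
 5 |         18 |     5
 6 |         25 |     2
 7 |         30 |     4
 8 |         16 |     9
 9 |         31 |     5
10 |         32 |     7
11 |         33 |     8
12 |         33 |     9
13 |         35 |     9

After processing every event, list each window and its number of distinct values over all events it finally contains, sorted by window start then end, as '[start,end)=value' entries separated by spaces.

[0,6)=1 [6,13)=2 [16,24)=3 [25,41)=6

i=0 t=0 v=1: → [0,6); WM=−∞
i=1 t=6 v=8: → [6,12); WM=−∞
i=2 t=7 v=7: → [6,13); WM=4
i=3 t=16 v=4: → [16,22); WM=4
i=4 t=1 v=1: DROP (t<4-1); WM=4
i=5 t=18 v=5: → [16,24); WM=15
i=6 t=25 v=2: → [25,31); WM=15
i=7 t=30 v=4: → [25,36); WM=15
i=8 t=16 v=9: → [16,24); WM=27
i=9 t=31 v=5: → [25,37); WM=27
i=10 t=32 v=7: → [25,38); WM=27
i=11 t=33 v=8: → [25,39); WM=30
i=12 t=33 v=9: → [25,39); WM=30
i=13 t=35 v=9: → [25,41); WM=30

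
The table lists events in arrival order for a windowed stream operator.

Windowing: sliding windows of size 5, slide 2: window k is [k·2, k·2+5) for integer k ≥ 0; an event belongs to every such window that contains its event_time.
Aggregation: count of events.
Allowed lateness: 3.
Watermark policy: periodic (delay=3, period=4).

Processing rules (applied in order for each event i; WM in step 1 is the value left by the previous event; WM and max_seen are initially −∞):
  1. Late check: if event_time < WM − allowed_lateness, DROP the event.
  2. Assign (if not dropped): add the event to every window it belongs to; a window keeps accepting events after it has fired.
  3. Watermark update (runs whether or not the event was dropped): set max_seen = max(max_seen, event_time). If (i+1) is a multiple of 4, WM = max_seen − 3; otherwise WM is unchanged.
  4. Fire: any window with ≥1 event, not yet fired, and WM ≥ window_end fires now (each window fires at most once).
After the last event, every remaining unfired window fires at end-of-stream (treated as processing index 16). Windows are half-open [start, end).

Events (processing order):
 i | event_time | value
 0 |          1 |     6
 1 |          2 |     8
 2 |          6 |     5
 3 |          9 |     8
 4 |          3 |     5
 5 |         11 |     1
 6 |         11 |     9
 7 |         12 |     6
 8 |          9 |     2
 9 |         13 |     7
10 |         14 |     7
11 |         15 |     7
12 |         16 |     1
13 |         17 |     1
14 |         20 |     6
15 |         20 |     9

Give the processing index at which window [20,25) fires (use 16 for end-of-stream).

i=0 t=1 v=6: → [0,5); WM=−∞
i=1 t=2 v=8: → [2,7),[0,5); WM=−∞
i=2 t=6 v=5: → [6,11),[4,9),[2,7); WM=−∞
i=3 t=9 v=8: → [8,13),[6,11); WM=6; [0,5) fires=2
i=4 t=3 v=5: → [2,7),[0,5); WM=6
i=5 t=11 v=1: → [10,15),[8,13); WM=6
i=6 t=11 v=9: → [10,15),[8,13); WM=6
i=7 t=12 v=6: → [12,17),[10,15),[8,13); WM=9; [2,7) fires=3 [4,9) fires=1
i=8 t=9 v=2: → [8,13),[6,11); WM=9
i=9 t=13 v=7: → [12,17),[10,15); WM=9
i=10 t=14 v=7: → [14,19),[12,17),[10,15); WM=9
i=11 t=15 v=7: → [14,19),[12,17); WM=12; [6,11) fires=3
i=12 t=16 v=1: → [16,21),[14,19),[12,17); WM=12
i=13 t=17 v=1: → [16,21),[14,19); WM=12
i=14 t=20 v=6: → [20,25),[18,23),[16,21); WM=12
i=15 t=20 v=9: → [20,25),[18,23),[16,21); WM=17; [8,13) fires=5 [10,15) fires=5 [12,17) fires=5

16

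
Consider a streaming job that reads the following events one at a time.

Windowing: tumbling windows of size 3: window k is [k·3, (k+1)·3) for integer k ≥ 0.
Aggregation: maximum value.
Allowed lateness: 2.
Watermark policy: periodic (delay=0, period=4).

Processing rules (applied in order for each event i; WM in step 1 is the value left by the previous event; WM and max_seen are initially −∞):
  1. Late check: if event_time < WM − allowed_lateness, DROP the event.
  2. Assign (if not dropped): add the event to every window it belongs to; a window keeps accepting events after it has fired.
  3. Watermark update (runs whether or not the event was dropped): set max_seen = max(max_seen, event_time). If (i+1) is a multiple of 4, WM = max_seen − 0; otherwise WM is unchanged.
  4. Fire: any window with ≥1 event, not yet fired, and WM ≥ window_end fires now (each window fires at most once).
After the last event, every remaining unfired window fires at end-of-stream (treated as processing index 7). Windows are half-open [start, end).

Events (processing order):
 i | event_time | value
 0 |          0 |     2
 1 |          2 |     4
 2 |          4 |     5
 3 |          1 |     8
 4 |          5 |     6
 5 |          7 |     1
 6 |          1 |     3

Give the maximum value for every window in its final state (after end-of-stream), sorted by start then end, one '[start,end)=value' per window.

[0,3)=8 [3,6)=6 [6,9)=1

i=0 t=0 v=2: → [0,3); WM=−∞
i=1 t=2 v=4: → [0,3); WM=−∞
i=2 t=4 v=5: → [3,6); WM=−∞
i=3 t=1 v=8: → [0,3); WM=4; [0,3) fires=8
i=4 t=5 v=6: → [3,6); WM=4
i=5 t=7 v=1: → [6,9); WM=4
i=6 t=1 v=3: DROP (t<4-2); WM=4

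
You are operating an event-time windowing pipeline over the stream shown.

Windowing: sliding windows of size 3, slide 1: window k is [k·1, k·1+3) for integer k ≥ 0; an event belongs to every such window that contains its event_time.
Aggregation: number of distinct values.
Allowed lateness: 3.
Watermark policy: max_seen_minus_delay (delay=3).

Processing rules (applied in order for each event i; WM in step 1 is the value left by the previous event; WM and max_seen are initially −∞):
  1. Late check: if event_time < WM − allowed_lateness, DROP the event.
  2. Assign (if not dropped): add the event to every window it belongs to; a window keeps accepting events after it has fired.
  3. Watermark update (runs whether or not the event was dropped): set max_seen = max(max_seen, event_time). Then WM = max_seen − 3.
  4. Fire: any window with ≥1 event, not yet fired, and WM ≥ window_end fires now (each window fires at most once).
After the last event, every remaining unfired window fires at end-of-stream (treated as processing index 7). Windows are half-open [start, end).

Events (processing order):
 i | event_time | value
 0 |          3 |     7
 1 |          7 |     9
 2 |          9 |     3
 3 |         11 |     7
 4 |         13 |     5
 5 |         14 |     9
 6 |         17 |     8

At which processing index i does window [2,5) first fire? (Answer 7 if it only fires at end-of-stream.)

2

i=0 t=3 v=7: → [3,6),[2,5),[1,4); WM=0
i=1 t=7 v=9: → [7,10),[6,9),[5,8); WM=4; [1,4) fires=1
i=2 t=9 v=3: → [9,12),[8,11),[7,10); WM=6; [2,5) fires=1 [3,6) fires=1
i=3 t=11 v=7: → [11,14),[10,13),[9,12); WM=8; [5,8) fires=1
i=4 t=13 v=5: → [13,16),[12,15),[11,14); WM=10; [6,9) fires=1 [7,10) fires=2
i=5 t=14 v=9: → [14,17),[13,16),[12,15); WM=11; [8,11) fires=1
i=6 t=17 v=8: → [17,20),[16,19),[15,18); WM=14; [9,12) fires=2 [10,13) fires=1 [11,14) fires=2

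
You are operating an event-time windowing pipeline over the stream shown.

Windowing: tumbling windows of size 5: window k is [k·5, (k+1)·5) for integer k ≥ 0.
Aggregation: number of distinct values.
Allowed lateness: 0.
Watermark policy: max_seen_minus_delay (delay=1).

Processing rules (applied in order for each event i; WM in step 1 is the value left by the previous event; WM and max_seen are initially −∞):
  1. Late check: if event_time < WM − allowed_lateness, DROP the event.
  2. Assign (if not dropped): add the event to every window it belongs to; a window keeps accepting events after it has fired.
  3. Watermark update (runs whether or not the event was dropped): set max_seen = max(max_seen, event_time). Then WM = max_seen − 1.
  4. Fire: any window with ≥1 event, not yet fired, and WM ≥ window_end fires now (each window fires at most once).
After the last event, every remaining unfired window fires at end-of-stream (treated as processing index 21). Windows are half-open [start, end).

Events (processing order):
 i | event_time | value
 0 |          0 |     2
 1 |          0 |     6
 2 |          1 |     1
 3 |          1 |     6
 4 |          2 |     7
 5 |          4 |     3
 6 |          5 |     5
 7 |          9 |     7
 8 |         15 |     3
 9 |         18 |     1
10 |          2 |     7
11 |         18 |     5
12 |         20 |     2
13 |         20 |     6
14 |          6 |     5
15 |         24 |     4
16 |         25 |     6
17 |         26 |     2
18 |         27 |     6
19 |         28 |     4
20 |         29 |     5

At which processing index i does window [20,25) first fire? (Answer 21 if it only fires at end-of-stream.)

i=0 t=0 v=2: → [0,5); WM=-1
i=1 t=0 v=6: → [0,5); WM=-1
i=2 t=1 v=1: → [0,5); WM=0
i=3 t=1 v=6: → [0,5); WM=0
i=4 t=2 v=7: → [0,5); WM=1
i=5 t=4 v=3: → [0,5); WM=3
i=6 t=5 v=5: → [5,10); WM=4
i=7 t=9 v=7: → [5,10); WM=8; [0,5) fires=5
i=8 t=15 v=3: → [15,20); WM=14; [5,10) fires=2
i=9 t=18 v=1: → [15,20); WM=17
i=10 t=2 v=7: DROP (t<17-0); WM=17
i=11 t=18 v=5: → [15,20); WM=17
i=12 t=20 v=2: → [20,25); WM=19
i=13 t=20 v=6: → [20,25); WM=19
i=14 t=6 v=5: DROP (t<19-0); WM=19
i=15 t=24 v=4: → [20,25); WM=23; [15,20) fires=3
i=16 t=25 v=6: → [25,30); WM=24
i=17 t=26 v=2: → [25,30); WM=25; [20,25) fires=3
i=18 t=27 v=6: → [25,30); WM=26
i=19 t=28 v=4: → [25,30); WM=27
i=20 t=29 v=5: → [25,30); WM=28

17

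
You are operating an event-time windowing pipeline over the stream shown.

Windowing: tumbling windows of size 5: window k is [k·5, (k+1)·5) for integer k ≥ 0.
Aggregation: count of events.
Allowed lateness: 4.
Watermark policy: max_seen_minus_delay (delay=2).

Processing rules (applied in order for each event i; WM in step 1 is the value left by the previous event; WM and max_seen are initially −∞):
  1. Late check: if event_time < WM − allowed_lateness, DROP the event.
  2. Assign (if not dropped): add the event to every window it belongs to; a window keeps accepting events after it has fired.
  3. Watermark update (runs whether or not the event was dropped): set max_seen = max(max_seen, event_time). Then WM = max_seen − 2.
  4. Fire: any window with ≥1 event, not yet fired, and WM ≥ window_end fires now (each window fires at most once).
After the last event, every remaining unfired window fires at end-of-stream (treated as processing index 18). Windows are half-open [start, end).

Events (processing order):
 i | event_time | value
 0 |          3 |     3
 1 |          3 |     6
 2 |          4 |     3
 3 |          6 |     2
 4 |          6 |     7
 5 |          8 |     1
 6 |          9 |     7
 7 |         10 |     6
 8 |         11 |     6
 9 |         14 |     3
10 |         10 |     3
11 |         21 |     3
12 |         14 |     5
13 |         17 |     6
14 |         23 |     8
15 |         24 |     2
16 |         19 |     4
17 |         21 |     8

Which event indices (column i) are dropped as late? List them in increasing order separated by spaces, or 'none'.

i=0 t=3 v=3: → [0,5); WM=1
i=1 t=3 v=6: → [0,5); WM=1
i=2 t=4 v=3: → [0,5); WM=2
i=3 t=6 v=2: → [5,10); WM=4
i=4 t=6 v=7: → [5,10); WM=4
i=5 t=8 v=1: → [5,10); WM=6; [0,5) fires=3
i=6 t=9 v=7: → [5,10); WM=7
i=7 t=10 v=6: → [10,15); WM=8
i=8 t=11 v=6: → [10,15); WM=9
i=9 t=14 v=3: → [10,15); WM=12; [5,10) fires=4
i=10 t=10 v=3: → [10,15); WM=12
i=11 t=21 v=3: → [20,25); WM=19; [10,15) fires=4
i=12 t=14 v=5: DROP (t<19-4); WM=19
i=13 t=17 v=6: → [15,20); WM=19
i=14 t=23 v=8: → [20,25); WM=21; [15,20) fires=1
i=15 t=24 v=2: → [20,25); WM=22
i=16 t=19 v=4: → [15,20); WM=22
i=17 t=21 v=8: → [20,25); WM=22

12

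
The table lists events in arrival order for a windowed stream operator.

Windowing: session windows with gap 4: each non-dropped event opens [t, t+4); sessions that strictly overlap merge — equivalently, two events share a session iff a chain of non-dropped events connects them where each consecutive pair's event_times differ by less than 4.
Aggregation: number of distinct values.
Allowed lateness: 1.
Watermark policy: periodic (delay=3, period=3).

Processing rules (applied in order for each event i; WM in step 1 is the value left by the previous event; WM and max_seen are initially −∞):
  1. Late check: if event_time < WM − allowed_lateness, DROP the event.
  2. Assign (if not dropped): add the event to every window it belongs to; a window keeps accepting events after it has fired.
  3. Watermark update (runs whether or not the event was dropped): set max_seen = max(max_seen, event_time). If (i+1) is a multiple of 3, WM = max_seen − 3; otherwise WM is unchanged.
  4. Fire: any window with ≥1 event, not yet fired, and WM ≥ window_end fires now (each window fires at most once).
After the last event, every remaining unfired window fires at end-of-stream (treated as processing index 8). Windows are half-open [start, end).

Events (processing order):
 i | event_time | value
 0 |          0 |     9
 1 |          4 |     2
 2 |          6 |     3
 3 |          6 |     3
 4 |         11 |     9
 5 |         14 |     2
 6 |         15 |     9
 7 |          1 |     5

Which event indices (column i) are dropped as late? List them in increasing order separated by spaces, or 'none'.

7

i=0 t=0 v=9: → [0,4); WM=−∞
i=1 t=4 v=2: → [4,8); WM=−∞
i=2 t=6 v=3: → [4,10); WM=3
i=3 t=6 v=3: → [4,10); WM=3
i=4 t=11 v=9: → [11,15); WM=3
i=5 t=14 v=2: → [11,18); WM=11
i=6 t=15 v=9: → [11,19); WM=11
i=7 t=1 v=5: DROP (t<11-1); WM=11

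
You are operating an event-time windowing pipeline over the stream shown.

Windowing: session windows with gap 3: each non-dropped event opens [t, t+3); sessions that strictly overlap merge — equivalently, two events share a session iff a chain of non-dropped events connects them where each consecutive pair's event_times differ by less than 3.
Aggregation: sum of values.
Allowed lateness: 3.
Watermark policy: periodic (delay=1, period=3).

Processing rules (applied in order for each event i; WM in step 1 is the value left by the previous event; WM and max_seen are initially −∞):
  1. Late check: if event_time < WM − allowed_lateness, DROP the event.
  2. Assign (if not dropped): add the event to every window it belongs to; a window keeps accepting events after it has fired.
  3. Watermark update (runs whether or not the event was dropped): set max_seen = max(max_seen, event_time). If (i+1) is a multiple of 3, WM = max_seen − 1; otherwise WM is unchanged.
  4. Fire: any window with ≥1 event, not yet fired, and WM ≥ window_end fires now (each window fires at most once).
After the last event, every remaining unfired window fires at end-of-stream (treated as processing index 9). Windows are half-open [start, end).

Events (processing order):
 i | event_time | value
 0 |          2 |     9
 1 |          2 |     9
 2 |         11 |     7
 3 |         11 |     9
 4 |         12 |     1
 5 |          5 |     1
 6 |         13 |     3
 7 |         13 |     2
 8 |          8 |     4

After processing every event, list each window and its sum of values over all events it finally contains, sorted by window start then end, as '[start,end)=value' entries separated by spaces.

i=0 t=2 v=9: → [2,5); WM=−∞
i=1 t=2 v=9: → [2,5); WM=−∞
i=2 t=11 v=7: → [11,14); WM=10
i=3 t=11 v=9: → [11,14); WM=10
i=4 t=12 v=1: → [11,15); WM=10
i=5 t=5 v=1: DROP (t<10-3); WM=11
i=6 t=13 v=3: → [11,16); WM=11
i=7 t=13 v=2: → [11,16); WM=11
i=8 t=8 v=4: → [8,11); WM=12

[2,5)=18 [8,11)=4 [11,16)=22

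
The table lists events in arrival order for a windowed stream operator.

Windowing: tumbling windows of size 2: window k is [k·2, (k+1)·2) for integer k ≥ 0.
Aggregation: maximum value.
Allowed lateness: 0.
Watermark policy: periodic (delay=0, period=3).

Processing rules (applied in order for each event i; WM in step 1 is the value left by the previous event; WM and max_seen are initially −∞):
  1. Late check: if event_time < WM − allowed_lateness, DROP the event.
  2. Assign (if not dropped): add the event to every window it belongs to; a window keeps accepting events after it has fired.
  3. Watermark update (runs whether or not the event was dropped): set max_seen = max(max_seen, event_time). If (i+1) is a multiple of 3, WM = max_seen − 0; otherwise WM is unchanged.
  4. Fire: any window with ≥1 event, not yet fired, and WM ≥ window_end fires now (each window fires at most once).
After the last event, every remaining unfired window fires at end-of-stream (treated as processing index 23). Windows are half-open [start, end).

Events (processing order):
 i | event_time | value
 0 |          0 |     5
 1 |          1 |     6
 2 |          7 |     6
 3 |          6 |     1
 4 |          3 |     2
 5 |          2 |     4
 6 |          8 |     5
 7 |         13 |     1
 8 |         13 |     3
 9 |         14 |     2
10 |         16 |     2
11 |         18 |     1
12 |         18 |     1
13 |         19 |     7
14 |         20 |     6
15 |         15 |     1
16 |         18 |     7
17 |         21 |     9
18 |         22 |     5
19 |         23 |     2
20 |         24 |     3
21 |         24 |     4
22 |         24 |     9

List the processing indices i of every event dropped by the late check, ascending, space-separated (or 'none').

3 4 5 15 16

i=0 t=0 v=5: → [0,2); WM=−∞
i=1 t=1 v=6: → [0,2); WM=−∞
i=2 t=7 v=6: → [6,8); WM=7; [0,2) fires=6
i=3 t=6 v=1: DROP (t<7-0); WM=7
i=4 t=3 v=2: DROP (t<7-0); WM=7
i=5 t=2 v=4: DROP (t<7-0); WM=7
i=6 t=8 v=5: → [8,10); WM=7
i=7 t=13 v=1: → [12,14); WM=7
i=8 t=13 v=3: → [12,14); WM=13; [6,8) fires=6 [8,10) fires=5
i=9 t=14 v=2: → [14,16); WM=13
i=10 t=16 v=2: → [16,18); WM=13
i=11 t=18 v=1: → [18,20); WM=18; [12,14) fires=3 [14,16) fires=2 [16,18) fires=2
i=12 t=18 v=1: → [18,20); WM=18
i=13 t=19 v=7: → [18,20); WM=18
i=14 t=20 v=6: → [20,22); WM=20; [18,20) fires=7
i=15 t=15 v=1: DROP (t<20-0); WM=20
i=16 t=18 v=7: DROP (t<20-0); WM=20
i=17 t=21 v=9: → [20,22); WM=21
i=18 t=22 v=5: → [22,24); WM=21
i=19 t=23 v=2: → [22,24); WM=21
i=20 t=24 v=3: → [24,26); WM=24; [20,22) fires=9 [22,24) fires=5
i=21 t=24 v=4: → [24,26); WM=24
i=22 t=24 v=9: → [24,26); WM=24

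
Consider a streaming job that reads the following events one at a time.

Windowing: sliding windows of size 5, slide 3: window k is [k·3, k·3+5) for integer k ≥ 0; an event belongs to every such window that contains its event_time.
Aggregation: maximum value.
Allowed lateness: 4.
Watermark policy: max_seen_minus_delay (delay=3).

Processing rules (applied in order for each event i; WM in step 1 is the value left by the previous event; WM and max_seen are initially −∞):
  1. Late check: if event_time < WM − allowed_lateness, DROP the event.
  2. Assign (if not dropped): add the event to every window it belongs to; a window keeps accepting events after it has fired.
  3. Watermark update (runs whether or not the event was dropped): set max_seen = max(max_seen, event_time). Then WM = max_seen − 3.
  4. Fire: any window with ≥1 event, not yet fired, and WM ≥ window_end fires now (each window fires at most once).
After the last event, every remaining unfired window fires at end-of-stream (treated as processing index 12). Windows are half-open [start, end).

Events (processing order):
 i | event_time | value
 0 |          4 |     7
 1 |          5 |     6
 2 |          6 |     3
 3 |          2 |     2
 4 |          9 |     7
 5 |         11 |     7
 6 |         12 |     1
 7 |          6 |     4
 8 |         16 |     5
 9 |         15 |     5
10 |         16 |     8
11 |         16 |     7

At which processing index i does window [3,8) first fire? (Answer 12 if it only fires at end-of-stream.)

i=0 t=4 v=7: → [3,8),[0,5); WM=1
i=1 t=5 v=6: → [3,8); WM=2
i=2 t=6 v=3: → [6,11),[3,8); WM=3
i=3 t=2 v=2: → [0,5); WM=3
i=4 t=9 v=7: → [9,14),[6,11); WM=6; [0,5) fires=7
i=5 t=11 v=7: → [9,14); WM=8; [3,8) fires=7
i=6 t=12 v=1: → [12,17),[9,14); WM=9
i=7 t=6 v=4: → [6,11),[3,8); WM=9
i=8 t=16 v=5: → [15,20),[12,17); WM=13; [6,11) fires=7
i=9 t=15 v=5: → [15,20),[12,17); WM=13
i=10 t=16 v=8: → [15,20),[12,17); WM=13
i=11 t=16 v=7: → [15,20),[12,17); WM=13

5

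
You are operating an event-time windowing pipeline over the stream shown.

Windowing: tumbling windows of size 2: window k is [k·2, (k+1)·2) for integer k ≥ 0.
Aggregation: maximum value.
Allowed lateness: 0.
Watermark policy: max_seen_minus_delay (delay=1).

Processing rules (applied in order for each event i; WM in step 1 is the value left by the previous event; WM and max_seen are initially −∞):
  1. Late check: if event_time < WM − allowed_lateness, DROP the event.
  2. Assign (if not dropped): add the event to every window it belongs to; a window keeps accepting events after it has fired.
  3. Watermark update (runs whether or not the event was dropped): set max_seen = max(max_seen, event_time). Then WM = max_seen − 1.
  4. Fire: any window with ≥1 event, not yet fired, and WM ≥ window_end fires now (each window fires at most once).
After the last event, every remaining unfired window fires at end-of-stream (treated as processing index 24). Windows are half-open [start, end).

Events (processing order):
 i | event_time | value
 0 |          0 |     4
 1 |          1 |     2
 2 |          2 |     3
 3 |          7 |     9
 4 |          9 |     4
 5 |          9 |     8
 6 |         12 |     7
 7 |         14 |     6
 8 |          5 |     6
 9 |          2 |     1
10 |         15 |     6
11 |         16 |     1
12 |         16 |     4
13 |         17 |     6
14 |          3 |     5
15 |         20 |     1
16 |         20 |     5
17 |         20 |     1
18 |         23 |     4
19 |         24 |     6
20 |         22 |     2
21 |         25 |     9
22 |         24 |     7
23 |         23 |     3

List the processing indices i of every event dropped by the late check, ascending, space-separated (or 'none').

i=0 t=0 v=4: → [0,2); WM=-1
i=1 t=1 v=2: → [0,2); WM=0
i=2 t=2 v=3: → [2,4); WM=1
i=3 t=7 v=9: → [6,8); WM=6; [0,2) fires=4 [2,4) fires=3
i=4 t=9 v=4: → [8,10); WM=8; [6,8) fires=9
i=5 t=9 v=8: → [8,10); WM=8
i=6 t=12 v=7: → [12,14); WM=11; [8,10) fires=8
i=7 t=14 v=6: → [14,16); WM=13
i=8 t=5 v=6: DROP (t<13-0); WM=13
i=9 t=2 v=1: DROP (t<13-0); WM=13
i=10 t=15 v=6: → [14,16); WM=14; [12,14) fires=7
i=11 t=16 v=1: → [16,18); WM=15
i=12 t=16 v=4: → [16,18); WM=15
i=13 t=17 v=6: → [16,18); WM=16; [14,16) fires=6
i=14 t=3 v=5: DROP (t<16-0); WM=16
i=15 t=20 v=1: → [20,22); WM=19; [16,18) fires=6
i=16 t=20 v=5: → [20,22); WM=19
i=17 t=20 v=1: → [20,22); WM=19
i=18 t=23 v=4: → [22,24); WM=22; [20,22) fires=5
i=19 t=24 v=6: → [24,26); WM=23
i=20 t=22 v=2: DROP (t<23-0); WM=23
i=21 t=25 v=9: → [24,26); WM=24; [22,24) fires=4
i=22 t=24 v=7: → [24,26); WM=24
i=23 t=23 v=3: DROP (t<24-0); WM=24

8 9 14 20 23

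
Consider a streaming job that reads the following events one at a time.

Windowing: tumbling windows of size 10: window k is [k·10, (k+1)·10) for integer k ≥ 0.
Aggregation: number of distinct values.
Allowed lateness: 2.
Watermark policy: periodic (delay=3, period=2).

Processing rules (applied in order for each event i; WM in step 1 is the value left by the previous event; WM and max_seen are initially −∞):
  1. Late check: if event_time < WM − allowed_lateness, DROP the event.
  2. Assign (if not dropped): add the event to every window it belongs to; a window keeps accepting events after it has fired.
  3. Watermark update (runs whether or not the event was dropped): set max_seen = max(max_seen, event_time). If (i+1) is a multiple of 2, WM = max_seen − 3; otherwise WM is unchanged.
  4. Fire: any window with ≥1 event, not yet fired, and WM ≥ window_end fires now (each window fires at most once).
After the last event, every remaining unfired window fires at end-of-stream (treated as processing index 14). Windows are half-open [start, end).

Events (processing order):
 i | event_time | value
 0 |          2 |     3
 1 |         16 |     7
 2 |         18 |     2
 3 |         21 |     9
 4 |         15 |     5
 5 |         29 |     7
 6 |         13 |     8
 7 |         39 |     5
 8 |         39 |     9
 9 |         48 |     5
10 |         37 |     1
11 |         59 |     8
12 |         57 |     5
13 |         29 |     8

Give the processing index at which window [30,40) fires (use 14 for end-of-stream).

i=0 t=2 v=3: → [0,10); WM=−∞
i=1 t=16 v=7: → [10,20); WM=13; [0,10) fires=1
i=2 t=18 v=2: → [10,20); WM=13
i=3 t=21 v=9: → [20,30); WM=18
i=4 t=15 v=5: DROP (t<18-2); WM=18
i=5 t=29 v=7: → [20,30); WM=26; [10,20) fires=2
i=6 t=13 v=8: DROP (t<26-2); WM=26
i=7 t=39 v=5: → [30,40); WM=36; [20,30) fires=2
i=8 t=39 v=9: → [30,40); WM=36
i=9 t=48 v=5: → [40,50); WM=45; [30,40) fires=2
i=10 t=37 v=1: DROP (t<45-2); WM=45
i=11 t=59 v=8: → [50,60); WM=56; [40,50) fires=1
i=12 t=57 v=5: → [50,60); WM=56
i=13 t=29 v=8: DROP (t<56-2); WM=56

9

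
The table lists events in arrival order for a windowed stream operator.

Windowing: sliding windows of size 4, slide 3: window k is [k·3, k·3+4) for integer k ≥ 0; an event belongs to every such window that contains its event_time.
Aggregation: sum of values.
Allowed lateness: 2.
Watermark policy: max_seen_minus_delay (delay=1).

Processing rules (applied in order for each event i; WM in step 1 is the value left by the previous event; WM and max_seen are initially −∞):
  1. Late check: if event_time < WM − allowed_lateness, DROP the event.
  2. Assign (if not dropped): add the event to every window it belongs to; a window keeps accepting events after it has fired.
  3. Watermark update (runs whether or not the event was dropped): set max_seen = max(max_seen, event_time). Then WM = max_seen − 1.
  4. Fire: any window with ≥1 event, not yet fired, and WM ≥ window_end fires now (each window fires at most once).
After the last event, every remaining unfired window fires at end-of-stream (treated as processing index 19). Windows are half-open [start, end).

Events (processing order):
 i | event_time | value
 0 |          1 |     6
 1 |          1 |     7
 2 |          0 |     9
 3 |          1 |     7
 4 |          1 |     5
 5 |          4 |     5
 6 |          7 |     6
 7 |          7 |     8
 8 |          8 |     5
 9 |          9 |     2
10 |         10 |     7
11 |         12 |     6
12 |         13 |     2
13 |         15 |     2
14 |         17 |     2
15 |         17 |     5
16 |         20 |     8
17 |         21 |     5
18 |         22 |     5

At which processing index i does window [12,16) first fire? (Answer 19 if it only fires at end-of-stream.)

i=0 t=1 v=6: → [0,4); WM=0
i=1 t=1 v=7: → [0,4); WM=0
i=2 t=0 v=9: → [0,4); WM=0
i=3 t=1 v=7: → [0,4); WM=0
i=4 t=1 v=5: → [0,4); WM=0
i=5 t=4 v=5: → [3,7); WM=3
i=6 t=7 v=6: → [6,10); WM=6; [0,4) fires=34
i=7 t=7 v=8: → [6,10); WM=6
i=8 t=8 v=5: → [6,10); WM=7; [3,7) fires=5
i=9 t=9 v=2: → [9,13),[6,10); WM=8
i=10 t=10 v=7: → [9,13); WM=9
i=11 t=12 v=6: → [12,16),[9,13); WM=11; [6,10) fires=21
i=12 t=13 v=2: → [12,16); WM=12
i=13 t=15 v=2: → [15,19),[12,16); WM=14; [9,13) fires=15
i=14 t=17 v=2: → [15,19); WM=16; [12,16) fires=10
i=15 t=17 v=5: → [15,19); WM=16
i=16 t=20 v=8: → [18,22); WM=19; [15,19) fires=9
i=17 t=21 v=5: → [21,25),[18,22); WM=20
i=18 t=22 v=5: → [21,25); WM=21

14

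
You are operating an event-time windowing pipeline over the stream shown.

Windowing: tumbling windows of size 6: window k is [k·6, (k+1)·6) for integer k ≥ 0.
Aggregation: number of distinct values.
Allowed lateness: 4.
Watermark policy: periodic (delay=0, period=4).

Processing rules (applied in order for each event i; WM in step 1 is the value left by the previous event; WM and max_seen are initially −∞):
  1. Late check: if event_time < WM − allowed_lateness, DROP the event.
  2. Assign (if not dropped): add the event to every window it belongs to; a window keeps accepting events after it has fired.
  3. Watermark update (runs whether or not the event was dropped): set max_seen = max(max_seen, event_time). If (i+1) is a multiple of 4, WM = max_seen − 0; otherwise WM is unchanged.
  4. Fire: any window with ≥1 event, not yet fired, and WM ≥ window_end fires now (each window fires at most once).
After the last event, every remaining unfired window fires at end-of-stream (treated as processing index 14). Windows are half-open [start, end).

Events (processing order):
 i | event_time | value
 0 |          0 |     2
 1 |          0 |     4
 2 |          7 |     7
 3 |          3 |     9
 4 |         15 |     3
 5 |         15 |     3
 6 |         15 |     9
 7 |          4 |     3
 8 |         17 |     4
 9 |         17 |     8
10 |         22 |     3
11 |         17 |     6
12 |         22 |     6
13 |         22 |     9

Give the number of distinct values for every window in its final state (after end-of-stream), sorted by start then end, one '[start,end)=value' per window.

i=0 t=0 v=2: → [0,6); WM=−∞
i=1 t=0 v=4: → [0,6); WM=−∞
i=2 t=7 v=7: → [6,12); WM=−∞
i=3 t=3 v=9: → [0,6); WM=7; [0,6) fires=3
i=4 t=15 v=3: → [12,18); WM=7
i=5 t=15 v=3: → [12,18); WM=7
i=6 t=15 v=9: → [12,18); WM=7
i=7 t=4 v=3: → [0,6); WM=15; [6,12) fires=1
i=8 t=17 v=4: → [12,18); WM=15
i=9 t=17 v=8: → [12,18); WM=15
i=10 t=22 v=3: → [18,24); WM=15
i=11 t=17 v=6: → [12,18); WM=22; [12,18) fires=5
i=12 t=22 v=6: → [18,24); WM=22
i=13 t=22 v=9: → [18,24); WM=22

[0,6)=4 [6,12)=1 [12,18)=5 [18,24)=3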